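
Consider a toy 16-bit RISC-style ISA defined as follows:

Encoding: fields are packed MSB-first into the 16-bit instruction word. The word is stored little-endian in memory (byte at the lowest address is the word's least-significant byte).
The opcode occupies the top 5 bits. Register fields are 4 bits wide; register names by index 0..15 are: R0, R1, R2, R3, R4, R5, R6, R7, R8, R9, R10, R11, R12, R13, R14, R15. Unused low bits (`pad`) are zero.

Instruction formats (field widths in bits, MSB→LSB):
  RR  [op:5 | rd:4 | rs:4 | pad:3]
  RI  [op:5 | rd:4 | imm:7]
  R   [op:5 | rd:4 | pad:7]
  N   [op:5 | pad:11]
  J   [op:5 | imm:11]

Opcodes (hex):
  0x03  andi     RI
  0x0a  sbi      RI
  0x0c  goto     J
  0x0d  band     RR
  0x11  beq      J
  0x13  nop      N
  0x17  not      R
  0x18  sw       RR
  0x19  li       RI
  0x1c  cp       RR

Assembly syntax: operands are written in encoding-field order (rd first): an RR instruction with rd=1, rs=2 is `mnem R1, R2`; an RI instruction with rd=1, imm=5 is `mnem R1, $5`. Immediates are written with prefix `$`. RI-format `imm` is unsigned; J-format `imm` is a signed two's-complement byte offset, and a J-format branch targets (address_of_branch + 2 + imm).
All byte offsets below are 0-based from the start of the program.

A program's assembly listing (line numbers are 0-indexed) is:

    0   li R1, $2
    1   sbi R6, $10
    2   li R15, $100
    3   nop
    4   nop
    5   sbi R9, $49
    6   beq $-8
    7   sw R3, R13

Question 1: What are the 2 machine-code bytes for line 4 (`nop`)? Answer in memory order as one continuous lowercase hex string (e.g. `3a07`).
L4: nop op=0x13:5|pad=0:11 ⇒ 0x9800 ⇒ little 00 98

0098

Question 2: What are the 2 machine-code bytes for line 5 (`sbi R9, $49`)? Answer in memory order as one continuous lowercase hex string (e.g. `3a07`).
L5: sbi op=0xa:5|rd=9:4|imm=49:7 ⇒ 0x54b1 ⇒ little b1 54

b154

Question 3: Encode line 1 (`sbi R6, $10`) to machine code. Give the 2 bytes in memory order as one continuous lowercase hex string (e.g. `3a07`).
0a53

line 1 (sbi): pack op=0xa:5|rd=6:4|imm=10:7 = 0x530a; little→ 0a 53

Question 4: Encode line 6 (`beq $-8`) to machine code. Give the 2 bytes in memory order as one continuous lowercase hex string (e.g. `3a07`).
f88f

L6: beq op=0x11:5|imm=-8:11 ⇒ 0x8ff8 ⇒ little f8 8f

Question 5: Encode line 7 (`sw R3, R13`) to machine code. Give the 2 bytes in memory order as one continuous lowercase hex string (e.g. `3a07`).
L7: sw op=0x18:5|rd=3:4|rs=13:4|pad=0:3 ⇒ 0xc1e8 ⇒ little e8 c1

e8c1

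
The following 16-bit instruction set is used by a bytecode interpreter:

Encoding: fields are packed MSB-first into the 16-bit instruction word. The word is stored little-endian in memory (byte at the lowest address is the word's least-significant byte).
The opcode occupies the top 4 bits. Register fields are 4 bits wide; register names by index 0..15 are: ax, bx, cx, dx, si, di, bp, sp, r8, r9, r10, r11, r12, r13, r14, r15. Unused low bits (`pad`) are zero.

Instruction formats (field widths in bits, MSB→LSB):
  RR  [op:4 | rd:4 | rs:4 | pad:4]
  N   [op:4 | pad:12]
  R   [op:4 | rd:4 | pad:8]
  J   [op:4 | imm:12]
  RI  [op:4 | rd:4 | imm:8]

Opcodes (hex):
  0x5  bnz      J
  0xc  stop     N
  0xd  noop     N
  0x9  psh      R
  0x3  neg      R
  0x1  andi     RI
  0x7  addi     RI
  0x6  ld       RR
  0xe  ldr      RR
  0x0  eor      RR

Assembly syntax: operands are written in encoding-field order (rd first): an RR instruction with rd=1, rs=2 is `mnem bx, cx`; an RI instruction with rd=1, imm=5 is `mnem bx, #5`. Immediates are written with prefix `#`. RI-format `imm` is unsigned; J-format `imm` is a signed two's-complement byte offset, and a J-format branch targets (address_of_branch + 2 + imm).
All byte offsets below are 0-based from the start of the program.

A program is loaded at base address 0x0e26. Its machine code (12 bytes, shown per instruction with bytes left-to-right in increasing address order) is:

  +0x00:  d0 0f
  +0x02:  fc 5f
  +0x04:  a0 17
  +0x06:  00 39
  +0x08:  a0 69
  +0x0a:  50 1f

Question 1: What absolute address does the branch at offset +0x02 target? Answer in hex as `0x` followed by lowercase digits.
+0x02: fc 5f ⇒ word 0x5ffc (little)
  opcode bits[15:12]=0x5: bnz/J
  imm@[11:0]=0xffc (s12→-4) ⇒ #-4
  target = base 0x0e26 + off 0x02 + 2 + imm -4 = 0x0e26

0x0e26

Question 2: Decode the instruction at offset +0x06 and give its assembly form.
neg r9

+0x06: 00 39 ⇒ word 0x3900 (little)
  opcode bits[15:12]=0x3: neg/R
  rd@[11:8]=0x9 ⇒ r9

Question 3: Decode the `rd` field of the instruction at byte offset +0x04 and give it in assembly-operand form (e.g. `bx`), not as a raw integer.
off 0x04: read a0 17 as little → 0x17a0
  top 4b → 0x1 → andi [RI]
  rd@[11:8]=0x7 ⇒ sp
  imm@[7:0]=0xa0 ⇒ #160

sp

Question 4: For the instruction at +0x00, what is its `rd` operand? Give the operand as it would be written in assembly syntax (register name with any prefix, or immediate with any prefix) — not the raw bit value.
r15

[00] d0 0f → 0x0fd0
  top 4b → 0x0 → eor [RR]
  rd: (w>>8)&0xf=0xf → r15
  rs: (w>>4)&0xf=0xd → r13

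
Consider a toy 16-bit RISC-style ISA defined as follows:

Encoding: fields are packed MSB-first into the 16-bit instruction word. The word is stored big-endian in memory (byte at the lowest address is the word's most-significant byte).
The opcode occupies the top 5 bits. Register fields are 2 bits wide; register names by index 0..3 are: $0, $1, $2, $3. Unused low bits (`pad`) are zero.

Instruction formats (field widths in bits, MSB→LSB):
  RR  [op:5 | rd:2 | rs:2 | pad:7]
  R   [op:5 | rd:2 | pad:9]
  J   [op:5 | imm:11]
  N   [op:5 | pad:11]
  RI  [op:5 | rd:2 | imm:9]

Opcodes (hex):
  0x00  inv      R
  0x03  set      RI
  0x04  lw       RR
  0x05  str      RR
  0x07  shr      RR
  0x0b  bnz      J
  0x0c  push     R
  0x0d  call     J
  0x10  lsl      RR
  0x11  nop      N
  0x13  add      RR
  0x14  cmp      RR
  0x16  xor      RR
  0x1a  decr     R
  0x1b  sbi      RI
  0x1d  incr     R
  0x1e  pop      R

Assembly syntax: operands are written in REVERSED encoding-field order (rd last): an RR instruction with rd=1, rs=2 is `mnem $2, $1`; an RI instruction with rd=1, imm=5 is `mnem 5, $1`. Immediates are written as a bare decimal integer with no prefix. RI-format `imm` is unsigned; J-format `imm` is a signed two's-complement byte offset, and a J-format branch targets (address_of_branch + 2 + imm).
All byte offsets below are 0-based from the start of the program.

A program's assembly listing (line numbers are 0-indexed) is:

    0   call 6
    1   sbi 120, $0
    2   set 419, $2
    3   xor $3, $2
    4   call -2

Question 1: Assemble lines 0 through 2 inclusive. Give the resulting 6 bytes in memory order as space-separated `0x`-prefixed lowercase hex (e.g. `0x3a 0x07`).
0x68 0x06 0xd8 0x78 0x1d 0xa3

0. call fields op=0xd:5|imm=6:11 → word 6806h → 68 06
1. sbi fields op=0x1b:5|rd=0:2|imm=120:9 → word d878h → d8 78
2. set fields op=0x3:5|rd=2:2|imm=419:9 → word 1da3h → 1d a3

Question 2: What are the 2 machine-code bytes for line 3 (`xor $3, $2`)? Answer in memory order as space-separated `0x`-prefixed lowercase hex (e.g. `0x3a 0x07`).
0xb5 0x80

L3: xor op=0x16:5|rd=2:2|rs=3:2|pad=0:7 ⇒ 0xb580 ⇒ big b5 80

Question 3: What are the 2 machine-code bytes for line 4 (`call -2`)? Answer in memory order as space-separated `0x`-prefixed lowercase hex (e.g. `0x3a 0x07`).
0x6f 0xfe

line 4 (call): pack op=0xd:5|imm=-2:11 = 0x6ffe; big→ 6f fe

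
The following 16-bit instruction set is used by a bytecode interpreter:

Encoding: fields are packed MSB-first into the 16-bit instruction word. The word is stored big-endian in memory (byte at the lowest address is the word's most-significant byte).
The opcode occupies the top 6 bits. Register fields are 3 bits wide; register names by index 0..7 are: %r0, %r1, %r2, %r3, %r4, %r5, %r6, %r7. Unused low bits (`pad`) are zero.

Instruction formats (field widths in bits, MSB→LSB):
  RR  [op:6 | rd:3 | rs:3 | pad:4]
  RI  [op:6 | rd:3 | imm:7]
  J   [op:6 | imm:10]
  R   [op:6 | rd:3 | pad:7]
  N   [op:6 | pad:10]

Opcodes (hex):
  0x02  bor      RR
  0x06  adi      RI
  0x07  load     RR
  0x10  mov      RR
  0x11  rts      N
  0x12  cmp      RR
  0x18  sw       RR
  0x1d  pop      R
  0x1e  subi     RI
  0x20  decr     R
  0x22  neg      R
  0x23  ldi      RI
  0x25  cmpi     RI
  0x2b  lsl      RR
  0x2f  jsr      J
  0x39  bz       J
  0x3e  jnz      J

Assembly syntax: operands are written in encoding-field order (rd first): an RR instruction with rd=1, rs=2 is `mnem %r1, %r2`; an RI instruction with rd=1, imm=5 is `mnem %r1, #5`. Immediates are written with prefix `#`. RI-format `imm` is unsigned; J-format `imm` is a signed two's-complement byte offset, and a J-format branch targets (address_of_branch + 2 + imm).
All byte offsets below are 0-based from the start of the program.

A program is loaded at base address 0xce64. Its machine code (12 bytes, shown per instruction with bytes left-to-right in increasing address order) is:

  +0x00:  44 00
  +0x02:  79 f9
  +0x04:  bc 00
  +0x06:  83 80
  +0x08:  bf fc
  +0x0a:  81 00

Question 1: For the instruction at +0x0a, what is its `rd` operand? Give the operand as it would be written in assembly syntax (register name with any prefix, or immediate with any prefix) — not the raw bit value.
%r2

[0a] 81 00 → 0x8100
  opcode bits[15:10]=0x20: decr/R
  rd@[9:7]=0x2 ⇒ %r2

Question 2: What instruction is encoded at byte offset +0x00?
[00] 44 00 → 0x4400
  opcode bits[15:10]=0x11: rts/N

rts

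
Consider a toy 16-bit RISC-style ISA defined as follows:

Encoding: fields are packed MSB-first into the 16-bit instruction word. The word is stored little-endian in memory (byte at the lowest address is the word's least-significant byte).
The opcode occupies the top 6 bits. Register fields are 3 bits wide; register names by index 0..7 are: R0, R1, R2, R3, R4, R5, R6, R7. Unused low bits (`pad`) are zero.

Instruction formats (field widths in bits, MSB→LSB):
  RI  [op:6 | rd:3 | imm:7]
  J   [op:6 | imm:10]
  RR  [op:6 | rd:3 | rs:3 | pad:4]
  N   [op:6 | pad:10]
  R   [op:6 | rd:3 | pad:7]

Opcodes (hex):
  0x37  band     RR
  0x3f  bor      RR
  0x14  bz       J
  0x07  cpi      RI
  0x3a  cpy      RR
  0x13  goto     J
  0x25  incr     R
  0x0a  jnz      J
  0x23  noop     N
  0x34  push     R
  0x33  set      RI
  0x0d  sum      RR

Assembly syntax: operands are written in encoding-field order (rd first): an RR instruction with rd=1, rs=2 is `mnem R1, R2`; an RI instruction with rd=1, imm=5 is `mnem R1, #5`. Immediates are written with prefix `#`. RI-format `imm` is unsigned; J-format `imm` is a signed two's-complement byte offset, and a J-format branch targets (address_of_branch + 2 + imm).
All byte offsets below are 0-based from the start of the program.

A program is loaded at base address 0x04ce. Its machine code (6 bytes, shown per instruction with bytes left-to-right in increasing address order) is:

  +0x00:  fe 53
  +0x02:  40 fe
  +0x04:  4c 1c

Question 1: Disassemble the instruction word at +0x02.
bor R4, R4

@+02  little-endian(40 fe) = 0xfe40
  op=0xfe40>>10=0x3f ⇒ bor (RR)
  [9:7] rd=4 = R4
  [6:4] rs=4 = R4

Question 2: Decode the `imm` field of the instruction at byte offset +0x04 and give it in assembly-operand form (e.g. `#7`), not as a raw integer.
+0x04: 4c 1c ⇒ word 0x1c4c (little)
  top 6b → 0x7 → cpi [RI]
  rd@[9:7]=0x0 ⇒ R0
  imm@[6:0]=0x4c ⇒ #76

#76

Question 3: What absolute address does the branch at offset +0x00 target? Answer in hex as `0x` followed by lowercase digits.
0x04ce

off 0x00: read fe 53 as little → 0x53fe
  op=0x53fe>>10=0x14 ⇒ bz (J)
  imm: (w>>0)&0x3ff=0x3fe (s10→-2) → #-2
  target = base 0x04ce + off 0x00 + 2 + imm -2 = 0x04ce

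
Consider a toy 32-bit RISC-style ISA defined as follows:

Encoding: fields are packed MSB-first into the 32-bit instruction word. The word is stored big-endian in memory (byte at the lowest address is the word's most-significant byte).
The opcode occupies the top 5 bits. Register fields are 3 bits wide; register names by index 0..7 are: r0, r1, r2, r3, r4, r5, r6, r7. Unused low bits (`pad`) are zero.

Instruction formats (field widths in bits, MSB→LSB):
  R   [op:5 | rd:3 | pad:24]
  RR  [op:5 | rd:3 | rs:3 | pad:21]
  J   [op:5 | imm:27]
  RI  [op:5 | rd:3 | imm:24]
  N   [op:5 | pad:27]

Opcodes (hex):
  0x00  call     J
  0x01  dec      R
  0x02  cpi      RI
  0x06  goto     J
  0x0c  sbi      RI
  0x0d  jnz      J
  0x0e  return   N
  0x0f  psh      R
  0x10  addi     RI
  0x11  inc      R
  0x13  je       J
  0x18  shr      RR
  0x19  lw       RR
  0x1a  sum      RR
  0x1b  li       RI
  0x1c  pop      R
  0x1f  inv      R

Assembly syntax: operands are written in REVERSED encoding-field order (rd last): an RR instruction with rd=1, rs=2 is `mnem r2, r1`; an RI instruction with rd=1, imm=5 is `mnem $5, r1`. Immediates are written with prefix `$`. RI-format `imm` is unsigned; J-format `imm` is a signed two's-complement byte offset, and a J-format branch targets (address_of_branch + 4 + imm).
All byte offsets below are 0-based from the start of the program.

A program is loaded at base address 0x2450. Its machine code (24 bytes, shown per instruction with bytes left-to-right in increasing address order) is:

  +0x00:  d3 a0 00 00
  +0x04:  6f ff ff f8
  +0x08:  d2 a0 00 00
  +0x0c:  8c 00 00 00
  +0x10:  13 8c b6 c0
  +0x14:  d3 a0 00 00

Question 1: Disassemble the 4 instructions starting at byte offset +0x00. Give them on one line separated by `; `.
sum r5, r3; jnz $-8; sum r5, r2; inc r4

off 0x00: read d3 a0 00 00 as big → 0xd3a00000
  opcode bits[31:27]=0x1a: sum/RR
  rd@[26:24]=0x3 ⇒ r3
  rs@[23:21]=0x5 ⇒ r5
off 0x04: read 6f ff ff f8 as big → 0x6ffffff8
  opcode bits[31:27]=0xd: jnz/J
  imm@[26:0]=0x7fffff8 (s27→-8) ⇒ $-8
off 0x08: read d2 a0 00 00 as big → 0xd2a00000
  opcode bits[31:27]=0x1a: sum/RR
  rd@[26:24]=0x2 ⇒ r2
  rs@[23:21]=0x5 ⇒ r5
off 0x0c: read 8c 00 00 00 as big → 0x8c000000
  opcode bits[31:27]=0x11: inc/R
  rd@[26:24]=0x4 ⇒ r4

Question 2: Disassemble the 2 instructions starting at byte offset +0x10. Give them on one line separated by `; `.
@+10  big-endian(13 8c b6 c0) = 0x138cb6c0
  op=0x138cb6c0>>27=0x2 ⇒ cpi (RI)
  rd: (w>>24)&0x7=0x3 → r3
  imm: (w>>0)&0xffffff=0x8cb6c0 → $9221824
@+14  big-endian(d3 a0 00 00) = 0xd3a00000
  op=0xd3a00000>>27=0x1a ⇒ sum (RR)
  rd: (w>>24)&0x7=0x3 → r3
  rs: (w>>21)&0x7=0x5 → r5

cpi $9221824, r3; sum r5, r3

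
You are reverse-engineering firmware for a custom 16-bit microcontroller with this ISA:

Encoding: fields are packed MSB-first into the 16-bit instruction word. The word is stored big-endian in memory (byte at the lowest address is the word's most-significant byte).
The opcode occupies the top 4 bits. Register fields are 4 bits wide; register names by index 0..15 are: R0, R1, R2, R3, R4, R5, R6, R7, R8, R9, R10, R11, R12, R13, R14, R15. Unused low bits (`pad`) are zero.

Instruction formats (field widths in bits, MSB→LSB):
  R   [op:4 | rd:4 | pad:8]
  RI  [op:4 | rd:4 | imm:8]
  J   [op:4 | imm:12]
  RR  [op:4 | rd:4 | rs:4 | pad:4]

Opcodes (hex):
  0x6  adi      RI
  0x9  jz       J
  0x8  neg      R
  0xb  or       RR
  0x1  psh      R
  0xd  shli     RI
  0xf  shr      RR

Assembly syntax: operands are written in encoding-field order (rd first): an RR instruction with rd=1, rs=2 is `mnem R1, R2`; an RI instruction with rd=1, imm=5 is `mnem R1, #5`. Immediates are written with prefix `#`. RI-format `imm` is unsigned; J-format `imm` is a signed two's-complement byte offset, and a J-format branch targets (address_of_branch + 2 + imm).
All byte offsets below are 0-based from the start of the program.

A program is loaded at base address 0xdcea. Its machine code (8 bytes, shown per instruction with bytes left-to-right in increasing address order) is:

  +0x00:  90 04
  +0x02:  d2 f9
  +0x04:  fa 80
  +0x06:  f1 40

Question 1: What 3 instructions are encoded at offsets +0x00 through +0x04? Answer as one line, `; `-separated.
jz #4; shli R2, #249; shr R10, R8

+0x00: 90 04 ⇒ word 0x9004 (big)
  top 4b → 0x9 → jz [J]
  imm@[11:0]=0x4 ⇒ #4
+0x02: d2 f9 ⇒ word 0xd2f9 (big)
  top 4b → 0xd → shli [RI]
  rd@[11:8]=0x2 ⇒ R2
  imm@[7:0]=0xf9 ⇒ #249
+0x04: fa 80 ⇒ word 0xfa80 (big)
  top 4b → 0xf → shr [RR]
  rd@[11:8]=0xa ⇒ R10
  rs@[7:4]=0x8 ⇒ R8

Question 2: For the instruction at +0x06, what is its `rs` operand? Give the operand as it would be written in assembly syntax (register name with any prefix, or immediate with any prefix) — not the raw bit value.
R4

+0x06: f1 40 ⇒ word 0xf140 (big)
  opcode bits[15:12]=0xf: shr/RR
  rd: (w>>8)&0xf=0x1 → R1
  rs: (w>>4)&0xf=0x4 → R4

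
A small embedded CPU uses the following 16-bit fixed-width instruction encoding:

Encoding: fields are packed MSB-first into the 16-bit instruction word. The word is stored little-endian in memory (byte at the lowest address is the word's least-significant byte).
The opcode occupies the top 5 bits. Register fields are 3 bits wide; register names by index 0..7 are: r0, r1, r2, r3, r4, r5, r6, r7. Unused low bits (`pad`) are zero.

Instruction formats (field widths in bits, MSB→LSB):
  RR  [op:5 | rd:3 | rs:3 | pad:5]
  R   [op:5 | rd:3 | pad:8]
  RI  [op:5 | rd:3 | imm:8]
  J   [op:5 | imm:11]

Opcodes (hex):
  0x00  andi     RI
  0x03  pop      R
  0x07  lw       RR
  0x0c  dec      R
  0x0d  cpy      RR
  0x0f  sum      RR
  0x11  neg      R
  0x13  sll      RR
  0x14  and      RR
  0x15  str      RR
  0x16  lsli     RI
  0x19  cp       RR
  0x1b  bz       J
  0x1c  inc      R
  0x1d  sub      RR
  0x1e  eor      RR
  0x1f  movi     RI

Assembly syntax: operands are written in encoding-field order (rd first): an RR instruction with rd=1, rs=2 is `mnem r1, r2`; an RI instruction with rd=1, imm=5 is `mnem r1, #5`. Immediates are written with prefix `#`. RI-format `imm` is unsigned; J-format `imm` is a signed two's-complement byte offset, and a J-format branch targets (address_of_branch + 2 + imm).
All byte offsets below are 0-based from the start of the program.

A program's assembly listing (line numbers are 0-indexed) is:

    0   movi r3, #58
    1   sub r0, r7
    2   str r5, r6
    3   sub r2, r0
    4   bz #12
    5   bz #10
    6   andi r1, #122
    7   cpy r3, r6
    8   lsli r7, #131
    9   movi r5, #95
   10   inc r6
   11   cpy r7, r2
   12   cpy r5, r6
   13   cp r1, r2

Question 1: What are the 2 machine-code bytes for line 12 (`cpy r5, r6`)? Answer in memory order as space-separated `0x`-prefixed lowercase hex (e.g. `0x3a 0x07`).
L12: cpy op=0xd:5|rd=5:3|rs=6:3|pad=0:5 ⇒ 0x6dc0 ⇒ little c0 6d

0xc0 0x6d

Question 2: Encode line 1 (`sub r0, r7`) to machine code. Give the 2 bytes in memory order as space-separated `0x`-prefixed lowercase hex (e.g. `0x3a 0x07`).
0xe0 0xe8

line 1 (sub): pack op=0x1d:5|rd=0:3|rs=7:3|pad=0:5 = 0xe8e0; little→ e0 e8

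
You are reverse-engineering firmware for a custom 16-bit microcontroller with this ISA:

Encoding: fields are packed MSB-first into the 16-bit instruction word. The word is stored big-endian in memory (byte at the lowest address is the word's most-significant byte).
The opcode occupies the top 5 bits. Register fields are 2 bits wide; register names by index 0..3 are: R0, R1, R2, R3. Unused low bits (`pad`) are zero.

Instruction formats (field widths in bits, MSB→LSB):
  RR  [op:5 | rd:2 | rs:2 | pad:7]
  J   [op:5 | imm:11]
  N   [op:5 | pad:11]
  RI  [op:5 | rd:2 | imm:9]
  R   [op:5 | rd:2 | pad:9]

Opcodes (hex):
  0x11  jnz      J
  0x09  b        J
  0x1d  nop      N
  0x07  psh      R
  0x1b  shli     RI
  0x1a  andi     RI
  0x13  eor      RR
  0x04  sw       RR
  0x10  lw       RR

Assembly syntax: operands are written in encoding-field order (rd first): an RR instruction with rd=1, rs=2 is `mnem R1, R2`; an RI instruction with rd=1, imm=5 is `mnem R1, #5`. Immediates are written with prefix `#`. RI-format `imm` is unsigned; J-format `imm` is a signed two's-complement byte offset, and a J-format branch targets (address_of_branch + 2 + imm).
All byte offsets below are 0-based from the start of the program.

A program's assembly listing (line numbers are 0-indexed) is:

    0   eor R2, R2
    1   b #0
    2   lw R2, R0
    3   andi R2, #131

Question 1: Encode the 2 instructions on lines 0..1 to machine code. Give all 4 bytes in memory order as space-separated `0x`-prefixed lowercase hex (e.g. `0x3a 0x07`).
0x9d 0x00 0x48 0x00

0. eor fields op=0x13:5|rd=2:2|rs=2:2|pad=0:7 → word 9d00h → 9d 00
1. b fields op=0x9:5|imm=0:11 → word 4800h → 48 00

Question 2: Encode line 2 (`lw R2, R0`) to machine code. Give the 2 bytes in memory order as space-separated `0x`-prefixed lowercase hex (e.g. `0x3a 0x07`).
0x84 0x00

line 2 (lw): pack op=0x10:5|rd=2:2|rs=0:2|pad=0:7 = 0x8400; big→ 84 00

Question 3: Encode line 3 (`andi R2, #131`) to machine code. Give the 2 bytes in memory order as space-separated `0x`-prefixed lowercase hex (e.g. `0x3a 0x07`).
0xd4 0x83

L3: andi op=0x1a:5|rd=2:2|imm=131:9 ⇒ 0xd483 ⇒ big d4 83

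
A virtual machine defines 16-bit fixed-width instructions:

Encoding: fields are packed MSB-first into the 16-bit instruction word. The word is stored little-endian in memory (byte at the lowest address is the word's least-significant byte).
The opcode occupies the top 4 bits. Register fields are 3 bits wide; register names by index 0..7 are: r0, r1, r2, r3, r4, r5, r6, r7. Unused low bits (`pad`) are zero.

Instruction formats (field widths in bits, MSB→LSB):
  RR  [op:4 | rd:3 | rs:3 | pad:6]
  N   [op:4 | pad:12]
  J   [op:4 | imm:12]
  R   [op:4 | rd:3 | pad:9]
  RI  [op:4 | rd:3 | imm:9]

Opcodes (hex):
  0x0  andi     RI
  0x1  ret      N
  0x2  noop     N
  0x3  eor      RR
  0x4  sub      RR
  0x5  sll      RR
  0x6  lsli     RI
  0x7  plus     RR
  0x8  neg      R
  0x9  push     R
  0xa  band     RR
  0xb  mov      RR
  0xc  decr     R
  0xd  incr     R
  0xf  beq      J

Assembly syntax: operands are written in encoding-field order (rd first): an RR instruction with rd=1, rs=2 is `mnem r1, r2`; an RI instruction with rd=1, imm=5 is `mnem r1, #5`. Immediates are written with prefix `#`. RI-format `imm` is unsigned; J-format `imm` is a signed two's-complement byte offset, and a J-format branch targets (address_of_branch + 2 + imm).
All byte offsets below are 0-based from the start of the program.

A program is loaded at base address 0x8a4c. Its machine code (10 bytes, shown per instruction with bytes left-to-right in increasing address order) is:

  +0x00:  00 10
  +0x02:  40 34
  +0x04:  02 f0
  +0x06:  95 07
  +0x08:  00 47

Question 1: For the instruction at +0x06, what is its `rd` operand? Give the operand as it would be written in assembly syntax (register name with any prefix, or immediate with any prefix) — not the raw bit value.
+0x06: 95 07 ⇒ word 0x0795 (little)
  top 4b → 0x0 → andi [RI]
  [11:9] rd=3 = r3
  [8:0] imm=405 = #405

r3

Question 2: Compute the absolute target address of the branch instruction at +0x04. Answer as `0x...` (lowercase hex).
[04] 02 f0 → 0xf002
  op=0xf002>>12=0xf ⇒ beq (J)
  [11:0] imm=2 = #2
  target = base 0x8a4c + off 0x04 + 2 + imm 2 = 0x8a54

0x8a54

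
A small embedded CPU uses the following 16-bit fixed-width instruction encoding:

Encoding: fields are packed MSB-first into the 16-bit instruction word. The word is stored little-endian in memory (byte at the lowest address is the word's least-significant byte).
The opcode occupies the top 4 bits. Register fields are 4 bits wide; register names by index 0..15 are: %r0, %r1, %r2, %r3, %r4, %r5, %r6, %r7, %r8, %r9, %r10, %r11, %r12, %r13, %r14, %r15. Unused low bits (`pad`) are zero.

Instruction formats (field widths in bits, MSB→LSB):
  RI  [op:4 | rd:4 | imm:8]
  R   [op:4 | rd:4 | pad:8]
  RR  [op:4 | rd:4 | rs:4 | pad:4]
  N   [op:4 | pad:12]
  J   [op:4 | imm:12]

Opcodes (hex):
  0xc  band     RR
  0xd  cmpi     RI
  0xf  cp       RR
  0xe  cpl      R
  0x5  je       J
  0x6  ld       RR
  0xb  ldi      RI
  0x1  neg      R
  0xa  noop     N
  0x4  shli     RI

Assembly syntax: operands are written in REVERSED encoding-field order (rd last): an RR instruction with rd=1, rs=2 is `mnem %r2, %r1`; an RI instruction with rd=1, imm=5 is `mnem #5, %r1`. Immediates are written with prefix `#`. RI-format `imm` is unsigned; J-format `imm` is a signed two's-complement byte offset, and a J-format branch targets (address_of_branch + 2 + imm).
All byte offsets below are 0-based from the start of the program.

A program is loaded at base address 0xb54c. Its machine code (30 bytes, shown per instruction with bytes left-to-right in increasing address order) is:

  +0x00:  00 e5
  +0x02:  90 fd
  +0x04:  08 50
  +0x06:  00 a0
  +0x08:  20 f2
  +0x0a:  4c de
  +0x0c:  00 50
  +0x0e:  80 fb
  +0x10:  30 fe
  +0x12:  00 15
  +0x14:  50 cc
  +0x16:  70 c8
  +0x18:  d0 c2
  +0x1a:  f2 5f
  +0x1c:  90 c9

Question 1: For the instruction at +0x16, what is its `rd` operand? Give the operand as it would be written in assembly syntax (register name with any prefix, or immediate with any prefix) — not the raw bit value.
%r8

[16] 70 c8 → 0xc870
  op=0xc870>>12=0xc ⇒ band (RR)
  rd@[11:8]=0x8 ⇒ %r8
  rs@[7:4]=0x7 ⇒ %r7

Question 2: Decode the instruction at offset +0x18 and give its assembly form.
band %r13, %r2

off 0x18: read d0 c2 as little → 0xc2d0
  top 4b → 0xc → band [RR]
  rd@[11:8]=0x2 ⇒ %r2
  rs@[7:4]=0xd ⇒ %r13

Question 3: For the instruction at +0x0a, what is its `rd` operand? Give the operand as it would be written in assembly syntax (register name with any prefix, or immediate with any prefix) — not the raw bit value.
%r14

off 0x0a: read 4c de as little → 0xde4c
  top 4b → 0xd → cmpi [RI]
  rd: (w>>8)&0xf=0xe → %r14
  imm: (w>>0)&0xff=0x4c → #76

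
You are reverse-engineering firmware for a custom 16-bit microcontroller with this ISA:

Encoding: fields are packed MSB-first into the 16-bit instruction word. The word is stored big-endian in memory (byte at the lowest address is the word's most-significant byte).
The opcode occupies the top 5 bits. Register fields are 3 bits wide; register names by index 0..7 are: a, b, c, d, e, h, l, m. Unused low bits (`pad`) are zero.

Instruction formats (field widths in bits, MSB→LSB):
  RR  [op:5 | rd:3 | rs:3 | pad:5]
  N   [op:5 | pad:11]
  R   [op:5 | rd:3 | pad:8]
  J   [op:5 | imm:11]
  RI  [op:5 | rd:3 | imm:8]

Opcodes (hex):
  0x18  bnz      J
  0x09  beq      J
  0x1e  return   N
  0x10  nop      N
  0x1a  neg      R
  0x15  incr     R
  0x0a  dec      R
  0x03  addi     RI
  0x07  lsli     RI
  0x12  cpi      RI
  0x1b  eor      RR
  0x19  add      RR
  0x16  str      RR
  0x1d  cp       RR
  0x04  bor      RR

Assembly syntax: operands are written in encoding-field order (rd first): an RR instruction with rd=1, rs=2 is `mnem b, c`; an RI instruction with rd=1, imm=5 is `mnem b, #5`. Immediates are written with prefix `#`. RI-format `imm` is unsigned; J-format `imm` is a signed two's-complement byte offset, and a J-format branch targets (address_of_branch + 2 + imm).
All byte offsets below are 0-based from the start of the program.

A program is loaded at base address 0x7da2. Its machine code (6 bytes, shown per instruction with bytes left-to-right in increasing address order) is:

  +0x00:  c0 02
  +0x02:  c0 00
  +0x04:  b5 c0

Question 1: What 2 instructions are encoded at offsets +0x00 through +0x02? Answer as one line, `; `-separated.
+0x00: c0 02 ⇒ word 0xc002 (big)
  top 5b → 0x18 → bnz [J]
  [10:0] imm=2 = #2
+0x02: c0 00 ⇒ word 0xc000 (big)
  top 5b → 0x18 → bnz [J]
  [10:0] imm=0 = #0

bnz #2; bnz #0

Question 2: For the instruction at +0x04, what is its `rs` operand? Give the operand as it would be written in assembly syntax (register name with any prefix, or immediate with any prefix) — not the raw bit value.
l

off 0x04: read b5 c0 as big → 0xb5c0
  top 5b → 0x16 → str [RR]
  rd: (w>>8)&0x7=0x5 → h
  rs: (w>>5)&0x7=0x6 → l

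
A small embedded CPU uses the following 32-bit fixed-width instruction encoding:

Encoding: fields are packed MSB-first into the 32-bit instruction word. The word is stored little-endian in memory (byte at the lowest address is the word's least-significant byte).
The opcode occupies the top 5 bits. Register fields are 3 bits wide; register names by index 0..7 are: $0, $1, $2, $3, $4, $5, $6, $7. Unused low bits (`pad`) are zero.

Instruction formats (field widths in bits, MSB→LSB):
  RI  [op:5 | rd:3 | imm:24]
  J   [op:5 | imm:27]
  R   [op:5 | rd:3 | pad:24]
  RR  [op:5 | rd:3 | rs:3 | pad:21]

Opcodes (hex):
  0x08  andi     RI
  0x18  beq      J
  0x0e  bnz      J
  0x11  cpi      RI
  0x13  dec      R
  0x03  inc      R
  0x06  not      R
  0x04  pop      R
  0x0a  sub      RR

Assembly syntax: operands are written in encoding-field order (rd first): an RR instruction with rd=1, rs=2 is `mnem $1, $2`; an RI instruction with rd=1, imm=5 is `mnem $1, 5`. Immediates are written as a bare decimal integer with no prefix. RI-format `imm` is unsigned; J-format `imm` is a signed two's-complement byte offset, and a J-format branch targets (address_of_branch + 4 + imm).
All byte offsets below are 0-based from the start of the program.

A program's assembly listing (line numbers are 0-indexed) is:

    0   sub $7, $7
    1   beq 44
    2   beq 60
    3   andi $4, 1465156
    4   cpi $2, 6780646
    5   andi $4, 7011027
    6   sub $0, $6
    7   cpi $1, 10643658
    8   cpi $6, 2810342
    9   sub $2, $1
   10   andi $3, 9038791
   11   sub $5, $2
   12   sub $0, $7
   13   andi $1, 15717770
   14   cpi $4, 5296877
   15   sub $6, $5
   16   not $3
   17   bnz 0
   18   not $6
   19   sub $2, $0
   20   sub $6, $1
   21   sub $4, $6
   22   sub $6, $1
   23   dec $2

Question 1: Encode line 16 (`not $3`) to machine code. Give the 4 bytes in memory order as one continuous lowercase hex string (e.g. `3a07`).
00000033

line 16 (not): pack op=0x6:5|rd=3:3|pad=0:24 = 0x33000000; little→ 00 00 00 33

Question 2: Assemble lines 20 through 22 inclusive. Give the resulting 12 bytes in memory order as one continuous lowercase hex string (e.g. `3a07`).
L20: sub op=0xa:5|rd=6:3|rs=1:3|pad=0:21 ⇒ 0x56200000 ⇒ little 00 00 20 56
L21: sub op=0xa:5|rd=4:3|rs=6:3|pad=0:21 ⇒ 0x54c00000 ⇒ little 00 00 c0 54
L22: sub op=0xa:5|rd=6:3|rs=1:3|pad=0:21 ⇒ 0x56200000 ⇒ little 00 00 20 56

000020560000c05400002056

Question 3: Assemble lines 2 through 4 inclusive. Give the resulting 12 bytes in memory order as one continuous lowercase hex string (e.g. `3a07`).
3c0000c0445b1644e676678a

line 2 (beq): pack op=0x18:5|imm=60:27 = 0xc000003c; little→ 3c 00 00 c0
line 3 (andi): pack op=0x8:5|rd=4:3|imm=1465156:24 = 0x44165b44; little→ 44 5b 16 44
line 4 (cpi): pack op=0x11:5|rd=2:3|imm=6780646:24 = 0x8a6776e6; little→ e6 76 67 8a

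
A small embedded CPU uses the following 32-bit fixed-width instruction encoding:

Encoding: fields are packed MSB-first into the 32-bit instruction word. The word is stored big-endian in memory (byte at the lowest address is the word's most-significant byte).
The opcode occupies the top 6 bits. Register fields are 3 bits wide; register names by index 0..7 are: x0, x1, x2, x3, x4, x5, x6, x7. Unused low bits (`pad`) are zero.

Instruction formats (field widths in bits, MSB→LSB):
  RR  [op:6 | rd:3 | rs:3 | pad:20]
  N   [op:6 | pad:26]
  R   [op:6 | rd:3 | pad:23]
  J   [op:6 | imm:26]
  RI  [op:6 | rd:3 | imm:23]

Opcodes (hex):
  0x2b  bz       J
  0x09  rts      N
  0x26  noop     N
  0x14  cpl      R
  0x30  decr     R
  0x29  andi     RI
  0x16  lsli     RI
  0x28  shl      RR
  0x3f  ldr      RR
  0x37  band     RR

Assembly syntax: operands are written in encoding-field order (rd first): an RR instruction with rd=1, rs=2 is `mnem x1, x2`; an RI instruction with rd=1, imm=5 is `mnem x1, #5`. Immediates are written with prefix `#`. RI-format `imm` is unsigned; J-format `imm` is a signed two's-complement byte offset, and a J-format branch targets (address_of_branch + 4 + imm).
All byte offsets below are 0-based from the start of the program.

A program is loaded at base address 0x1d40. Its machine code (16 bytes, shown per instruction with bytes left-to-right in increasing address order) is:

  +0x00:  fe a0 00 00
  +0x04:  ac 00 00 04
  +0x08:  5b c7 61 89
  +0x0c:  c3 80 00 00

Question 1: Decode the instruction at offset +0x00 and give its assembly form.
ldr x5, x2

+0x00: fe a0 00 00 ⇒ word 0xfea00000 (big)
  opcode bits[31:26]=0x3f: ldr/RR
  rd: (w>>23)&0x7=0x5 → x5
  rs: (w>>20)&0x7=0x2 → x2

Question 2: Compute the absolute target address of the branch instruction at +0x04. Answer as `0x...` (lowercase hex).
@+04  big-endian(ac 00 00 04) = 0xac000004
  top 6b → 0x2b → bz [J]
  [25:0] imm=4 = #4
  target = base 0x1d40 + off 0x04 + 4 + imm 4 = 0x1d4c

0x1d4c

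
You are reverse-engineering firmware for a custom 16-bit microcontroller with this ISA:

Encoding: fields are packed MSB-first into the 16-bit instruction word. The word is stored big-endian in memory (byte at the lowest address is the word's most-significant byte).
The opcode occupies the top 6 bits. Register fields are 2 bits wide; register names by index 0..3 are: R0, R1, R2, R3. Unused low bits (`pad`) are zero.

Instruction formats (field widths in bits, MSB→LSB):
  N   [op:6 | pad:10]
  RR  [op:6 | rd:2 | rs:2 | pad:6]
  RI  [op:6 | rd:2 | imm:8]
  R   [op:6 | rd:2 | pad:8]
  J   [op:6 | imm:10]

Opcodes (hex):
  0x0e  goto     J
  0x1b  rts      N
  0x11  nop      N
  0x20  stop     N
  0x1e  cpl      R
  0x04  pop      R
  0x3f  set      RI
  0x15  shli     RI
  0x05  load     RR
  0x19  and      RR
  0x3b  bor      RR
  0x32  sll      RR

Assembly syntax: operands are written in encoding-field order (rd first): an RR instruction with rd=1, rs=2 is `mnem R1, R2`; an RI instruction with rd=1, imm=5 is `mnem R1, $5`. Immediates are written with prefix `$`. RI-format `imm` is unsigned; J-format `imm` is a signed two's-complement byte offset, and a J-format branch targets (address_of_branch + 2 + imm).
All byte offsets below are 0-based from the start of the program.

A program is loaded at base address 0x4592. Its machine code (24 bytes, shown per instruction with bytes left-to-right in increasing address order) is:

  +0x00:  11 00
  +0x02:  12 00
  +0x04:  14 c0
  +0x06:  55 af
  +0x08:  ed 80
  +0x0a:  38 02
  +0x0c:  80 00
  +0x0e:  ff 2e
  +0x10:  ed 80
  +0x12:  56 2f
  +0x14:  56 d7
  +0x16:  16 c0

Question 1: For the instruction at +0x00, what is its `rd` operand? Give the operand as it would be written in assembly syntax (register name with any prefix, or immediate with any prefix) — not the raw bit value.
+0x00: 11 00 ⇒ word 0x1100 (big)
  op=0x1100>>10=0x4 ⇒ pop (R)
  [9:8] rd=1 = R1

R1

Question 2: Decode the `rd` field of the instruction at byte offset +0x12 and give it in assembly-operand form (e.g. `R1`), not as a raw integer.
[12] 56 2f → 0x562f
  top 6b → 0x15 → shli [RI]
  [9:8] rd=2 = R2
  [7:0] imm=47 = $47

R2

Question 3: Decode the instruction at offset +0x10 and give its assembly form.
bor R1, R2

@+10  big-endian(ed 80) = 0xed80
  top 6b → 0x3b → bor [RR]
  [9:8] rd=1 = R1
  [7:6] rs=2 = R2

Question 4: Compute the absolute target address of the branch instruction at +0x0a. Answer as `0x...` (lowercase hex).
+0x0a: 38 02 ⇒ word 0x3802 (big)
  top 6b → 0xe → goto [J]
  imm@[9:0]=0x2 ⇒ $2
  target = base 0x4592 + off 0x0a + 2 + imm 2 = 0x45a0

0x45a0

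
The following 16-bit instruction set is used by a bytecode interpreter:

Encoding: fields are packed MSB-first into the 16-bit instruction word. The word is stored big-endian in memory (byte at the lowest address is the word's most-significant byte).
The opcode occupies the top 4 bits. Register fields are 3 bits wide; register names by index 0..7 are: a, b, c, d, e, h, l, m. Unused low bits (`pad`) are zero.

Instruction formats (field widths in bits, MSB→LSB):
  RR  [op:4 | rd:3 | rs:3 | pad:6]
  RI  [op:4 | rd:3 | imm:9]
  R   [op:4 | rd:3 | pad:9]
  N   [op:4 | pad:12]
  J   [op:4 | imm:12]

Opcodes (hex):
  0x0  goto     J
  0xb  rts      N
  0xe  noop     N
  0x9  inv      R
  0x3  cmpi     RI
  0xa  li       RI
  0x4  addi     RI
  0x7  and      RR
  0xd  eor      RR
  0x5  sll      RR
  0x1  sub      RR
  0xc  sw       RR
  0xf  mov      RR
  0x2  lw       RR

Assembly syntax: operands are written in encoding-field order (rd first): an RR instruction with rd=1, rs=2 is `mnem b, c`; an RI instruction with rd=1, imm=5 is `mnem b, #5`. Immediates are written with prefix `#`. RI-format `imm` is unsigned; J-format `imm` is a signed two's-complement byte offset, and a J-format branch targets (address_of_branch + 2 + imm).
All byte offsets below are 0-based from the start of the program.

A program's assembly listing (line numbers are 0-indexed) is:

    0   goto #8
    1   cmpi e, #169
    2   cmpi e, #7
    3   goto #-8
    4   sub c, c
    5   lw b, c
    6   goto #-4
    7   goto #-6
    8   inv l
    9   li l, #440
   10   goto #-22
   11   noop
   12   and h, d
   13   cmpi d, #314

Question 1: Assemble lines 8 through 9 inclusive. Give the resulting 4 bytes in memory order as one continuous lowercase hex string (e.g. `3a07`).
9c00adb8

line 8 (inv): pack op=0x9:4|rd=6:3|pad=0:9 = 0x9c00; big→ 9c 00
line 9 (li): pack op=0xa:4|rd=6:3|imm=440:9 = 0xadb8; big→ ad b8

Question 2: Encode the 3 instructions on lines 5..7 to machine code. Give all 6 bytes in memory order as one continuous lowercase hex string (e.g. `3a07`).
L5: lw op=0x2:4|rd=1:3|rs=2:3|pad=0:6 ⇒ 0x2280 ⇒ big 22 80
L6: goto op=0x0:4|imm=-4:12 ⇒ 0x0ffc ⇒ big 0f fc
L7: goto op=0x0:4|imm=-6:12 ⇒ 0x0ffa ⇒ big 0f fa

22800ffc0ffa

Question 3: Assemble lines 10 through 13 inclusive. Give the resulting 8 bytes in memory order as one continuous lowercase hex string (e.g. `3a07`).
line 10 (goto): pack op=0x0:4|imm=-22:12 = 0x0fea; big→ 0f ea
line 11 (noop): pack op=0xe:4|pad=0:12 = 0xe000; big→ e0 00
line 12 (and): pack op=0x7:4|rd=5:3|rs=3:3|pad=0:6 = 0x7ac0; big→ 7a c0
line 13 (cmpi): pack op=0x3:4|rd=3:3|imm=314:9 = 0x373a; big→ 37 3a

0feae0007ac0373a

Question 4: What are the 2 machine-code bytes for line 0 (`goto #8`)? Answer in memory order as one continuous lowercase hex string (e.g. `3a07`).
0008

line 0 (goto): pack op=0x0:4|imm=8:12 = 0x0008; big→ 00 08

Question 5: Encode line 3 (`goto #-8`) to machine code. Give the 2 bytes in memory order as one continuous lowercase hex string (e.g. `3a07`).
line 3 (goto): pack op=0x0:4|imm=-8:12 = 0x0ff8; big→ 0f f8

0ff8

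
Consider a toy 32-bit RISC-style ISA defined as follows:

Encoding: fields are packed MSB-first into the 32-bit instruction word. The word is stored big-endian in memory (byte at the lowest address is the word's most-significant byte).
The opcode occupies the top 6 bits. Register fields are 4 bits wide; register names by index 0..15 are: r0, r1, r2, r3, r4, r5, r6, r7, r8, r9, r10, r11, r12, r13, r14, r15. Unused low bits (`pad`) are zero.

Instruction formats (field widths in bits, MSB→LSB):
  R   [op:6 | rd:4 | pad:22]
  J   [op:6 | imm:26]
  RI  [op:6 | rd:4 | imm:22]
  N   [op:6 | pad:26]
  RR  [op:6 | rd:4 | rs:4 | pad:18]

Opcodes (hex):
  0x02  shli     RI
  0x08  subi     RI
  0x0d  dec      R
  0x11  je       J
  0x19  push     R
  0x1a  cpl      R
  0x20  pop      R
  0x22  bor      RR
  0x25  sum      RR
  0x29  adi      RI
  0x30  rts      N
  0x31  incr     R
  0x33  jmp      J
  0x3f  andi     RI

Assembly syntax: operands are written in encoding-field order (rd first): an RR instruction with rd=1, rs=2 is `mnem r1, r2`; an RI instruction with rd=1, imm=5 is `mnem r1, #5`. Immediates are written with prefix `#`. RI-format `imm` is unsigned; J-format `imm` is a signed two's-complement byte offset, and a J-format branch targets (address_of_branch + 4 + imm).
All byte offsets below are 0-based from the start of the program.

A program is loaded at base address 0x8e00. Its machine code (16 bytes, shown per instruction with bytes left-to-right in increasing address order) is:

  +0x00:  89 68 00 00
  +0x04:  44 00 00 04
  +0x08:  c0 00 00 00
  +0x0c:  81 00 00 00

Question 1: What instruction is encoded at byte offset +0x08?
rts

+0x08: c0 00 00 00 ⇒ word 0xc0000000 (big)
  op=0xc0000000>>26=0x30 ⇒ rts (N)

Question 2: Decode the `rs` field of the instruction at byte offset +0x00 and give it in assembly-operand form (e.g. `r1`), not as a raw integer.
r10

+0x00: 89 68 00 00 ⇒ word 0x89680000 (big)
  op=0x89680000>>26=0x22 ⇒ bor (RR)
  rd: (w>>22)&0xf=0x5 → r5
  rs: (w>>18)&0xf=0xa → r10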